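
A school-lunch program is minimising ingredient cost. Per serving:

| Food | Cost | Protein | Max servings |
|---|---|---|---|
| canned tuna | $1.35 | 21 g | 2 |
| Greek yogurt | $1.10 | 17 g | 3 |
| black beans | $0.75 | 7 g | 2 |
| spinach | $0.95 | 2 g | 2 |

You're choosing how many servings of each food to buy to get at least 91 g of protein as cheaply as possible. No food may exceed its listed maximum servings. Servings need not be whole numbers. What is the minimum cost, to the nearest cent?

Cost per g of protein: canned tuna $0.0643, Greek yogurt $0.0647, black beans $0.1071, spinach $0.4750.
Take 2 servings of canned tuna: +42.0 g protein for $2.70 (total $2.70, still need 49.0 g).
Take 2.882 servings of Greek yogurt: +49.0 g protein for $3.17 (total $5.87, still need 0.0 g).
Filling from the cheapest source first is optimal under one linear minimum: $5.87.

$5.87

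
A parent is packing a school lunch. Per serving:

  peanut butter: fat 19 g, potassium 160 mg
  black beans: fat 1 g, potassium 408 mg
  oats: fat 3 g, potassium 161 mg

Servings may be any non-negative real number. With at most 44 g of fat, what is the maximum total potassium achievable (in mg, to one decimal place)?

17952.0 mg

Potassium per g fat: black beans 408, oats 53.67, peanut butter 8.421.
With no serving limits, spend the whole fat allowance on black beans: 44 g / 1 g × 408 mg = 17952.0 mg.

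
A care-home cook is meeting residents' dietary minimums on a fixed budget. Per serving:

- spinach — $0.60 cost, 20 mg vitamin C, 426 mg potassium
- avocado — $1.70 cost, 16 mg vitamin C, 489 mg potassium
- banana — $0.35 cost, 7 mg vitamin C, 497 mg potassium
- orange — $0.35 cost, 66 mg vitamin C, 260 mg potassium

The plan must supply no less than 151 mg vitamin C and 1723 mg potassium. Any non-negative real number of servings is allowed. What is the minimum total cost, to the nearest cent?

$1.55

At the optimum either one food covers both requirements or two foods hit both targets exactly; no other combination can be cheaper.
spinach only: max(151/20, 1723/426) = 7.55 servings → $4.53.
avocado only: max(151/16, 1723/489) = 9.438 servings → $16.04.
banana only: max(151/7, 1723/497) = 21.57 servings → $7.55.
orange only: max(151/66, 1723/260) = 6.627 servings → $2.32.
spinach + avocado with both targets exact would need a negative amount; discard.
spinach + banana: intersection lies outside the first quadrant.
spinach + orange with both tight: 3.249 servings and 1.303 servings → $2.41.
avocado + banana: intersection lies outside the first quadrant.
avocado + orange with both tight: 2.648 servings and 1.646 servings → $5.08.
banana + orange with both tight: 2.403 servings and 2.033 servings → $1.55.
So the least-cost plan costs $1.55.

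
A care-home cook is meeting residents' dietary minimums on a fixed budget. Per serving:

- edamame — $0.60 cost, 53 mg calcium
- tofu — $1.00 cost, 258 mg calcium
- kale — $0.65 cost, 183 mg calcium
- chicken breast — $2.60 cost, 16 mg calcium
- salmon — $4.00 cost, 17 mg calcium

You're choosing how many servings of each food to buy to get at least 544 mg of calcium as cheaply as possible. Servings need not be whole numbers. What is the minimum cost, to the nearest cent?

Cost per mg of calcium: kale $0.0036, tofu $0.0039, edamame $0.0113, chicken breast $0.1625, salmon $0.2353.
With no serving limits, use only kale: 544 mg / 183 mg = 2.973 servings × $0.65 = $1.93.

$1.93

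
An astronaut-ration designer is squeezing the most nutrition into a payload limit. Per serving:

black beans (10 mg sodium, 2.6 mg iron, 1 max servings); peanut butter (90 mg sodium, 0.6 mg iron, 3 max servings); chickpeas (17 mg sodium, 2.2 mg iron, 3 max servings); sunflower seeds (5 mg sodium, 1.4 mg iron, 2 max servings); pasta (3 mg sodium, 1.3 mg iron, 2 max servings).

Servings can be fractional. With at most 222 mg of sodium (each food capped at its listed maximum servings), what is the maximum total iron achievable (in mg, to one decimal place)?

Iron per mg sodium: pasta 0.4333, sunflower seeds 0.28, black beans 0.26, chickpeas 0.1294, peanut butter 0.006667.
Take 2 servings of pasta: uses 6 mg sodium, +2.6 mg iron (running total 2.6 mg).
Take 2 servings of sunflower seeds: uses 10 mg sodium, +2.8 mg iron (running total 5.4 mg).
Take 1 serving of black beans: uses 10 mg sodium, +2.6 mg iron (running total 8.0 mg).
Take 3 servings of chickpeas: uses 51 mg sodium, +6.6 mg iron (running total 14.6 mg).
Take 1.611 servings of peanut butter: uses 145 mg sodium, +1.0 mg iron (running total 15.6 mg).
Greedy by best ratio exhausts the sodium allowance optimally: 15.6 mg.

15.6 mg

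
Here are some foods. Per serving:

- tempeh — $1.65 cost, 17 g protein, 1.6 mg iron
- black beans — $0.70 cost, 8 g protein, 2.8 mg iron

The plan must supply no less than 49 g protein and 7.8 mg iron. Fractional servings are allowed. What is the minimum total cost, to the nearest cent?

With two linear requirements the optimum uses one or two foods; enumerate the corners.
tempeh only: max(49/17, 7.8/1.6) = 4.875 servings → $8.04.
black beans only: max(49/8, 7.8/2.8) = 6.125 servings → $4.29.
tempeh + black beans with both tight: 2.149 servings and 1.557 servings → $4.64.
Cheapest feasible corner: $4.29.

$4.29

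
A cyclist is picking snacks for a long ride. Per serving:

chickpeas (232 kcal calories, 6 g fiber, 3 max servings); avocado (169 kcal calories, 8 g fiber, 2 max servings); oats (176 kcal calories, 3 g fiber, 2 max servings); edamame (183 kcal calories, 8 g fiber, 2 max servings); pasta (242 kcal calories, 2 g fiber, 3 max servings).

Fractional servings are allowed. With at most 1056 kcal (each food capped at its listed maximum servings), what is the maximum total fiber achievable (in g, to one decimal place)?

41.1 g

Fiber per kcal: avocado 0.04734, edamame 0.04372, chickpeas 0.02586, oats 0.01705, pasta 0.008264.
Take 2 servings of avocado: uses 338 kcal, +16.0 g fiber (running total 16.0 g).
Take 2 servings of edamame: uses 366 kcal, +16.0 g fiber (running total 32.0 g).
Take 1.517 servings of chickpeas: uses 352 kcal, +9.1 g fiber (running total 41.1 g).
Filling greedily by fiber-per-kcal is optimal for one linear limit, giving 41.1 g.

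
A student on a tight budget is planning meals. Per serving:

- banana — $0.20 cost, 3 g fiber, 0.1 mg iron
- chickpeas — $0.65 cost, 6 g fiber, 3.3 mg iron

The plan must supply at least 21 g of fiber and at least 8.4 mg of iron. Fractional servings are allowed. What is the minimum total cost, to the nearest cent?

With two linear requirements the optimum uses one or two foods; enumerate the corners.
banana only: max(21/3, 8.4/0.1) = 84 servings → $16.80.
chickpeas only: max(21/6, 8.4/3.3) = 3.5 servings → $2.27.
banana + chickpeas with both tight: 2.032 servings and 2.484 servings → $2.02.
The minimum over all feasible corners is $2.02.

$2.02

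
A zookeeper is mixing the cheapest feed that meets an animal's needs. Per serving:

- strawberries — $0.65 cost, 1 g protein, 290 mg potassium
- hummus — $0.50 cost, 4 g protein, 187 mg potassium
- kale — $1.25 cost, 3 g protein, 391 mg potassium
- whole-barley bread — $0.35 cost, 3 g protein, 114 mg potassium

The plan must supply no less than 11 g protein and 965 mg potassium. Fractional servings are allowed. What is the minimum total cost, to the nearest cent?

$2.35

This is a tiny linear program; its minimum lies at a vertex of the feasible set. List the vertices and price them.
strawberries only: max(11/1, 965/290) = 11 servings → $7.15.
hummus only: max(11/4, 965/187) = 5.16 servings → $2.58.
kale only: max(11/3, 965/391) = 3.667 servings → $4.58.
whole-barley bread only: max(11/3, 965/114) = 8.465 servings → $2.96.
strawberries + hummus with both tight: 1.853 servings and 2.287 servings → $2.35.
strawberries + kale: the both-tight solution has a negative serving — not a feasible corner.
strawberries + whole-barley bread with both tight: 2.171 servings and 2.943 servings → $2.44.
hummus + kale with both tight: 1.402 servings and 1.798 servings → $2.95.
hummus + whole-barley bread: intersection lies outside the first quadrant.
kale + whole-barley bread with both tight: 1.975 servings and 1.692 servings → $3.06.
So the least-cost plan costs $2.35.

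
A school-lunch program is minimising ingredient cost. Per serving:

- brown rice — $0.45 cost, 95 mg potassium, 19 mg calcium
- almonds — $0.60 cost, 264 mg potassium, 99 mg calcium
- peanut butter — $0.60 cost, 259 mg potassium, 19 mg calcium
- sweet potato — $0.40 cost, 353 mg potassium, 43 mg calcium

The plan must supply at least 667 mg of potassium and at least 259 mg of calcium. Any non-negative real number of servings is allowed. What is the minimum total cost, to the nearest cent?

Compare the cost at each extreme point of the feasible region.
brown rice only: max(667/95, 259/19) = 13.63 servings → $6.13.
almonds only: max(667/264, 259/99) = 2.616 servings → $1.57.
peanut butter only: max(667/259, 259/19) = 13.63 servings → $8.18.
sweet potato only: max(667/353, 259/43) = 6.023 servings → $2.41.
brown rice + almonds: the both-tight solution has a negative serving — not a feasible corner.
brown rice + peanut butter: the both-tight solution has a negative serving — not a feasible corner.
brown rice + sweet potato with both targets exact would need a negative amount; discard.
almonds + peanut butter: intersection lies outside the first quadrant.
almonds + sweet potato: the both-tight solution has a negative serving — not a feasible corner.
peanut butter + sweet potato: the both-tight solution has a negative serving — not a feasible corner.
The minimum over all feasible corners is $1.57.

$1.57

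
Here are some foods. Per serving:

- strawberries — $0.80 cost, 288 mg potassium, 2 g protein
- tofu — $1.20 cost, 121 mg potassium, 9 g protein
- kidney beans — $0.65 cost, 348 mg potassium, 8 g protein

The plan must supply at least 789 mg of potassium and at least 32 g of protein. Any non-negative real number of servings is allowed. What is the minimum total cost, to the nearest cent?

$2.60

A basic optimal solution has at most two foods positive. Try each food alone and each pair with both targets met exactly.
strawberries only: max(789/288, 32/2) = 16 servings → $12.80.
tofu only: max(789/121, 32/9) = 6.521 servings → $7.82.
kidney beans only: max(789/348, 32/8) = 4 servings → $2.60.
strawberries + tofu with both tight: 1.374 servings and 3.25 servings → $5.00.
strawberries + kidney beans with both targets exact would need a negative amount; discard.
tofu + kidney beans with both tight: 2.229 servings and 1.492 servings → $3.64.
The minimum over all feasible corners is $2.60.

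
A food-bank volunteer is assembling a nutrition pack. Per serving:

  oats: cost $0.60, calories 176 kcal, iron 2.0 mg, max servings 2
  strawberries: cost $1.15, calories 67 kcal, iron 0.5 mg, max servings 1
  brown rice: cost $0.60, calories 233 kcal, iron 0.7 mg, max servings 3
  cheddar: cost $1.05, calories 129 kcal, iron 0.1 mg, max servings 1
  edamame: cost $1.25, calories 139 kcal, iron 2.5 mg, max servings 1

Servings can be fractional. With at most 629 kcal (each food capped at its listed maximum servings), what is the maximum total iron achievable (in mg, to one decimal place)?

Iron per kcal: edamame 0.01799, oats 0.01136, strawberries 0.007463, brown rice 0.003004, cheddar 0.0007752.
Take 1 serving of edamame: uses 139 kcal, +2.5 mg iron (running total 2.5 mg).
Take 2 servings of oats: uses 352 kcal, +4.0 mg iron (running total 6.5 mg).
Take 1 serving of strawberries: uses 67 kcal, +0.5 mg iron (running total 7.0 mg).
Take 0.3047 servings of brown rice: uses 71 kcal, +0.2 mg iron (running total 7.2 mg).
Greedy by best ratio exhausts the calories allowance optimally: 7.2 mg.

7.2 mg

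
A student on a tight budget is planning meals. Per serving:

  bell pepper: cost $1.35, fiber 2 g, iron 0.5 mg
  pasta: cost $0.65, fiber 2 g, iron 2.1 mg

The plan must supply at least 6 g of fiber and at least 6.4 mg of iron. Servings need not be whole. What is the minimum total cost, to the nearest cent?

Two binding constraints pin down two serving amounts, so the optimal mix uses at most two foods. The candidates are each food alone (scaled to the tighter of fiber/iron) and each pair with both constraints tight.
bell pepper only: max(6/2, 6.4/0.5) = 12.8 servings → $17.28.
pasta only: max(6/2, 6.4/2.1) = 3.048 servings → $1.98.
bell pepper + pasta with both targets exact would need a negative amount; discard.
So the least-cost plan costs $1.98.

$1.98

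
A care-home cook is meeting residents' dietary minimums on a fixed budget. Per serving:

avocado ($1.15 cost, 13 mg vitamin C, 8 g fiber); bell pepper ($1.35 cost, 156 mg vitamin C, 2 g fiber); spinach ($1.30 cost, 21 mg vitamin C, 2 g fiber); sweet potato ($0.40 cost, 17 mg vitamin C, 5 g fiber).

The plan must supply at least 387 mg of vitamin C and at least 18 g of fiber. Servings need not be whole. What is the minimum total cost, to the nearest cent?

Compare the cost at each extreme point of the feasible region.
avocado only: max(387/13, 18/8) = 29.77 servings → $34.23.
bell pepper only: max(387/156, 18/2) = 9 servings → $12.15.
spinach only: max(387/21, 18/2) = 18.43 servings → $23.96.
sweet potato only: max(387/17, 18/5) = 22.76 servings → $9.11.
avocado + bell pepper with both tight: 1.664 servings and 2.342 servings → $5.08.
avocado + spinach: the both-tight solution has a negative serving — not a feasible corner.
avocado + sweet potato: the both-tight solution has a negative serving — not a feasible corner.
bell pepper + spinach with both tight: 1.467 servings and 7.533 servings → $11.77.
bell pepper + sweet potato with both tight: 2.184 servings and 2.727 servings → $4.04.
spinach + sweet potato: the both-tight solution has a negative serving — not a feasible corner.
So the least-cost plan costs $4.04.

$4.04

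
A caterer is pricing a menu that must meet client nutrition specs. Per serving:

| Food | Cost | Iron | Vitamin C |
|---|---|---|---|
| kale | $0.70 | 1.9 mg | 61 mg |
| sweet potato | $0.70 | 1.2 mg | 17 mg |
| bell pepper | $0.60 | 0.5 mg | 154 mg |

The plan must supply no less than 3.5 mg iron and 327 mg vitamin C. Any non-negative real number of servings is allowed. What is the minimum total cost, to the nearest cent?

At the optimum either one food covers both requirements or two foods hit both targets exactly; no other combination can be cheaper.
kale only: max(3.5/1.9, 327/61) = 5.361 servings → $3.75.
sweet potato only: max(3.5/1.2, 327/17) = 19.24 servings → $13.46.
bell pepper only: max(3.5/0.5, 327/154) = 7 servings → $4.20.
kale + sweet potato with both targets exact would need a negative amount; discard.
kale + bell pepper with both tight: 1.433 servings and 1.556 servings → $1.94.
sweet potato + bell pepper with both tight: 2.13 servings and 1.888 servings → $2.62.
Cheapest feasible corner: $1.94.

$1.94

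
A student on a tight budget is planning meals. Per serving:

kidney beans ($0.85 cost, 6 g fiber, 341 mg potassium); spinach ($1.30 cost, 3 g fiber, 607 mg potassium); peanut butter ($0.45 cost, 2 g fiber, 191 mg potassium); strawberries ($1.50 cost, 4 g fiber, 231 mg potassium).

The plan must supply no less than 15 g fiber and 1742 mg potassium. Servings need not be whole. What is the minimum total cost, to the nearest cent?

$3.91

This is a tiny linear program; its minimum lies at a vertex of the feasible set. List the vertices and price them.
kidney beans only: max(15/6, 1742/341) = 5.109 servings → $4.34.
spinach only: max(15/3, 1742/607) = 5 servings → $6.50.
peanut butter only: max(15/2, 1742/191) = 9.12 servings → $4.10.
strawberries only: max(15/4, 1742/231) = 7.541 servings → $11.31.
kidney beans + spinach with both tight: 1.481 servings and 2.038 servings → $3.91.
kidney beans + peanut butter: the both-tight solution has a negative serving — not a feasible corner.
kidney beans + strawberries with both targets exact would need a negative amount; discard.
spinach + peanut butter with both tight: 0.9657 servings and 6.051 servings → $3.98.
spinach + strawberries with both tight: 2.019 servings and 2.236 servings → $5.98.
peanut butter + strawberries with both targets exact would need a negative amount; discard.
Cheapest feasible corner: $3.91.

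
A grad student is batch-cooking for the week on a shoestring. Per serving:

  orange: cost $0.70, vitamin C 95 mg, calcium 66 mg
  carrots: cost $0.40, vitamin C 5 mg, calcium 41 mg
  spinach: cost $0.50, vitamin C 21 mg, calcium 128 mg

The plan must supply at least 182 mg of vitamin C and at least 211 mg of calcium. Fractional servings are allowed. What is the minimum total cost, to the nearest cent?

orange only: max(182/95, 211/66) = 3.197 servings → $2.24.
carrots only: max(182/5, 211/41) = 36.4 servings → $14.56.
spinach only: max(182/21, 211/128) = 8.667 servings → $4.33.
orange + carrots with both tight: 1.797 servings and 2.253 servings → $2.16.
orange + spinach with both tight: 1.751 servings and 0.7456 servings → $1.60.
carrots + spinach: the both-tight solution has a negative serving — not a feasible corner.
So the least-cost plan costs $1.60.

$1.60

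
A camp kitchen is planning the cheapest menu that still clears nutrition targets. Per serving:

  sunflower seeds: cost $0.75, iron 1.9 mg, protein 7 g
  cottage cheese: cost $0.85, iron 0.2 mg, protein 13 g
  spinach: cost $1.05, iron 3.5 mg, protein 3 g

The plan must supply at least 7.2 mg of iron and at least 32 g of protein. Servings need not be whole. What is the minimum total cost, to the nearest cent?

Minimising a linear cost over {iron ≥ 7.2, protein ≥ 32, servings ≥ 0} — the optimum is at a vertex, using one or two foods.
sunflower seeds only: max(7.2/1.9, 32/7) = 4.571 servings → $3.43.
cottage cheese only: max(7.2/0.2, 32/13) = 36 servings → $30.60.
spinach only: max(7.2/3.5, 32/3) = 10.67 servings → $11.20.
sunflower seeds + cottage cheese with both tight: 3.742 servings and 0.4464 servings → $3.19.
sunflower seeds + spinach with both targets exact would need a negative amount; discard.
cottage cheese + spinach with both tight: 2.013 servings and 1.942 servings → $3.75.
So the least-cost plan costs $3.19.

$3.19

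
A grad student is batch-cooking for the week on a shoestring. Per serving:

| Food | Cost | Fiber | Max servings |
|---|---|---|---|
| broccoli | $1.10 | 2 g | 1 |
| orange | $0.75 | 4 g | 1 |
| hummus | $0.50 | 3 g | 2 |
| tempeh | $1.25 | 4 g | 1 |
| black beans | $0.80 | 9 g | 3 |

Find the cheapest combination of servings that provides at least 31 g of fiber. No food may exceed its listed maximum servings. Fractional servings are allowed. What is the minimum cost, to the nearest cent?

$3.07

Cost per g of fiber: black beans $0.0889, hummus $0.1667, orange $0.1875, tempeh $0.3125, broccoli $0.5500.
Take 3 servings of black beans: +27.0 g fiber for $2.40 (total $2.40, still need 4.0 g).
Take 1.333 servings of hummus: +4.0 g fiber for $0.67 (total $3.07, still need 0.0 g).
Greedy by cheapest-per-g is optimal for a single linear constraint, so the minimum cost is $3.07.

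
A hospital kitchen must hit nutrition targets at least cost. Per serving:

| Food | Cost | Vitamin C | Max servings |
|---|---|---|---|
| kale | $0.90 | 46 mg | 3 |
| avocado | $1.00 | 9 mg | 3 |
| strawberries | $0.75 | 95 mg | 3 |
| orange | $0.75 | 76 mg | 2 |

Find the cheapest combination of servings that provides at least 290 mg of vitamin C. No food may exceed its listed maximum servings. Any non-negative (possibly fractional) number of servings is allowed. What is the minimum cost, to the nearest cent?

$2.30

Cost per mg of vitamin C: strawberries $0.0079, orange $0.0099, kale $0.0196, avocado $0.1111.
Take 3 servings of strawberries: +285.0 mg vitamin C for $2.25 (total $2.25, still need 5.0 mg).
Take 0.06579 servings of orange: +5.0 mg vitamin C for $0.05 (total $2.30, still need 0.0 mg).
Greedy by cheapest-per-mg is optimal for a single linear constraint, so the minimum cost is $2.30.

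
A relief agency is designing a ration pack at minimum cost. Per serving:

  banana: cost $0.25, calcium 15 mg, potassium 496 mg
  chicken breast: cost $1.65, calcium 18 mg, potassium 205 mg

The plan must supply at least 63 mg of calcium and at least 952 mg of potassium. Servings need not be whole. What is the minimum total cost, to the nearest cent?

banana only: max(63/15, 952/496) = 4.2 servings → $1.05.
chicken breast only: max(63/18, 952/205) = 4.644 servings → $7.66.
banana + chicken breast with both tight: 0.7212 servings and 2.899 servings → $4.96.
So the least-cost plan costs $1.05.

$1.05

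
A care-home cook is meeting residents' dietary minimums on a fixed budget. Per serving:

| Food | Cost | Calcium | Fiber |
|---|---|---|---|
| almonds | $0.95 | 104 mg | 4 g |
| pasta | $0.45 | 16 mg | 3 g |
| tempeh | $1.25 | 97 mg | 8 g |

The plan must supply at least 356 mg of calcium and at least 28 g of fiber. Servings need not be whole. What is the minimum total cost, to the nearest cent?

$4.47

Minimising a linear cost over {calcium ≥ 356, fiber ≥ 28, servings ≥ 0} — the optimum is at a vertex, using one or two foods.
almonds only: max(356/104, 28/4) = 7 servings → $6.65.
pasta only: max(356/16, 28/3) = 22.25 servings → $10.01.
tempeh only: max(356/97, 28/8) = 3.67 servings → $4.59.
almonds + pasta with both tight: 2.5 servings and 6 servings → $5.08.
almonds + tempeh with both tight: 0.2973 servings and 3.351 servings → $4.47.
pasta + tempeh: intersection lies outside the first quadrant.
The minimum over all feasible corners is $4.47.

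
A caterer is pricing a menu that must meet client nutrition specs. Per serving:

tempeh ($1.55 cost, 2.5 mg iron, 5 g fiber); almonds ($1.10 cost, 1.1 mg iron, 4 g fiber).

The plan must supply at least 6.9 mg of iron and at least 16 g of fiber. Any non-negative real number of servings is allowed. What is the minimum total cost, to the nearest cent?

$4.79

Minimising a linear cost over {iron ≥ 6.9, fiber ≥ 16, servings ≥ 0} — the optimum is at a vertex, using one or two foods.
tempeh only: max(6.9/2.5, 16/5) = 3.2 servings → $4.96.
almonds only: max(6.9/1.1, 16/4) = 6.273 servings → $6.90.
tempeh + almonds with both tight: 2.222 servings and 1.222 servings → $4.79.
Cheapest feasible corner: $4.79.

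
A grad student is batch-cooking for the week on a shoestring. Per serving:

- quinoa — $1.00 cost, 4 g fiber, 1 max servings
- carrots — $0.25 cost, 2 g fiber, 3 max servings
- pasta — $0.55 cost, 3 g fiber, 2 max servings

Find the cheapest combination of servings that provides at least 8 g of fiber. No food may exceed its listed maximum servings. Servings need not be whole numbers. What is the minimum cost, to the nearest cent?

$1.12

Cost per g of fiber: carrots $0.1250, pasta $0.1833, quinoa $0.2500.
Take 3 servings of carrots: +6.0 g fiber for $0.75 (total $0.75, still need 2.0 g).
Take 0.6667 servings of pasta: +2.0 g fiber for $0.37 (total $1.12, still need 0.0 g).
Filling from the cheapest source first is optimal under one linear minimum: $1.12.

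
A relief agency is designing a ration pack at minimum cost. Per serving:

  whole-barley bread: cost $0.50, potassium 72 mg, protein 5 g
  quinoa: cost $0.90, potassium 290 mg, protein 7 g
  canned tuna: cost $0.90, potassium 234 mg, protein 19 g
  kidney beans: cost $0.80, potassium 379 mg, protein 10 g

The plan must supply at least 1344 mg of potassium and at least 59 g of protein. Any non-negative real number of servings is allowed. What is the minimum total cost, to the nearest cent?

$3.58

A basic optimal solution has at most two foods positive. Try each food alone and each pair with both targets met exactly.
whole-barley bread only: max(1344/72, 59/5) = 18.67 servings → $9.33.
quinoa only: max(1344/290, 59/7) = 8.429 servings → $7.59.
canned tuna only: max(1344/234, 59/19) = 5.744 servings → $5.17.
kidney beans only: max(1344/379, 59/10) = 5.9 servings → $4.72.
whole-barley bread + quinoa with both tight: 8.142 servings and 2.613 servings → $6.42.
whole-barley bread + canned tuna: the both-tight solution has a negative serving — not a feasible corner.
whole-barley bread + kidney beans with both tight: 7.592 servings and 2.104 servings → $5.48.
quinoa + canned tuna with both tight: 3.029 servings and 1.989 servings → $4.52.
quinoa + kidney beans with both targets exact would need a negative amount; discard.
canned tuna + kidney beans with both tight: 1.835 servings and 2.413 servings → $3.58.
The minimum over all feasible corners is $3.58.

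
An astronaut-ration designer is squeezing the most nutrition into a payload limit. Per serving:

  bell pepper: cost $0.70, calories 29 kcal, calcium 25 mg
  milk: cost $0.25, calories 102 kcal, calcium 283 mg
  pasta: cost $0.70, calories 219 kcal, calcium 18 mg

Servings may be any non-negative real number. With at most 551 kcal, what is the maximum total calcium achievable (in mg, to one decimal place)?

1528.8 mg

Calcium per kcal: milk 2.775, bell pepper 0.8621, pasta 0.08219.
With no serving limits, spend the whole calories allowance on milk: 551 kcal / 102 kcal × 283 mg = 1528.8 mg.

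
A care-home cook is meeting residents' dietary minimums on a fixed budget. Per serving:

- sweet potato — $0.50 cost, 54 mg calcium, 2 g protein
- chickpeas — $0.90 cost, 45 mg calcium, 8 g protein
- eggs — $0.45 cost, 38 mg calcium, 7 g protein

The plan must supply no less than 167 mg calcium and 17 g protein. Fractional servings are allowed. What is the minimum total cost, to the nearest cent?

$1.74

For a min-cost LP with two ≥-constraints, a basic feasible solution has at most two positive variables.
sweet potato only: max(167/54, 17/2) = 8.5 servings → $4.25.
chickpeas only: max(167/45, 17/8) = 3.711 servings → $3.34.
eggs only: max(167/38, 17/7) = 4.395 servings → $1.98.
sweet potato + chickpeas with both tight: 1.67 servings and 1.708 servings → $2.37.
sweet potato + eggs with both tight: 1.732 servings and 1.934 servings → $1.74.
chickpeas + eggs: intersection lies outside the first quadrant.
Cheapest feasible corner: $1.74.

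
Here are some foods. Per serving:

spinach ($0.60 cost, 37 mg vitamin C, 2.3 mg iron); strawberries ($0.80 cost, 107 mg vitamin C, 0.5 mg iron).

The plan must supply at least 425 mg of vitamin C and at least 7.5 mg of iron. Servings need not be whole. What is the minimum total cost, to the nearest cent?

Minimising a linear cost over {vitamin C ≥ 425, iron ≥ 7.5, servings ≥ 0} — the optimum is at a vertex, using one or two foods.
spinach only: max(425/37, 7.5/2.3) = 11.49 servings → $6.89.
strawberries only: max(425/107, 7.5/0.5) = 15 servings → $12.00.
spinach + strawberries with both tight: 2.592 servings and 3.076 servings → $4.02.
So the least-cost plan costs $4.02.

$4.02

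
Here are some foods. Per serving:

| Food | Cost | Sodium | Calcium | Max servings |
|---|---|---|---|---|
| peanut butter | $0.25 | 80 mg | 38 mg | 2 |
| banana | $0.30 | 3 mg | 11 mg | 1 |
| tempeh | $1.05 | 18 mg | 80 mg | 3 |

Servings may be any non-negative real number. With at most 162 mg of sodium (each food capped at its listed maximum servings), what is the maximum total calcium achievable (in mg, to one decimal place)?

300.9 mg

Calcium per mg sodium: tempeh 4.444, banana 3.667, peanut butter 0.475.
Take 3 servings of tempeh: uses 54 mg sodium, +240.0 mg calcium (running total 240.0 mg).
Take 1 serving of banana: uses 3 mg sodium, +11.0 mg calcium (running total 251.0 mg).
Take 1.312 servings of peanut butter: uses 105 mg sodium, +49.9 mg calcium (running total 300.9 mg).
Filling greedily by calcium-per-mg sodium is optimal for one linear limit, giving 300.9 mg.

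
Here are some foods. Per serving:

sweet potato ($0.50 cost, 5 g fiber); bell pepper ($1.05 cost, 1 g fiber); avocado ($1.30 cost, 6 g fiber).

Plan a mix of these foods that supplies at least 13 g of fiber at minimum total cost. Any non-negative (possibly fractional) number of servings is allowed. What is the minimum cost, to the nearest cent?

$1.30

Cost per g of fiber: sweet potato $0.1000, avocado $0.2167, bell pepper $1.0500.
With no serving limits, use only sweet potato: 13 g / 5 g = 2.6 servings × $0.50 = $1.30.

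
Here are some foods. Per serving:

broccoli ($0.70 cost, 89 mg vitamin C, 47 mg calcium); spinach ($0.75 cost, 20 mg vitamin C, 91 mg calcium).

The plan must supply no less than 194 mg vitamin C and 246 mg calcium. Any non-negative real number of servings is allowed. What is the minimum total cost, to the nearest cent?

At the optimum either one food covers both requirements or two foods hit both targets exactly; no other combination can be cheaper.
broccoli only: max(194/89, 246/47) = 5.234 servings → $3.66.
spinach only: max(194/20, 246/91) = 9.7 servings → $7.28.
broccoli + spinach with both tight: 1.779 servings and 1.785 servings → $2.58.
Cheapest feasible corner: $2.58.

$2.58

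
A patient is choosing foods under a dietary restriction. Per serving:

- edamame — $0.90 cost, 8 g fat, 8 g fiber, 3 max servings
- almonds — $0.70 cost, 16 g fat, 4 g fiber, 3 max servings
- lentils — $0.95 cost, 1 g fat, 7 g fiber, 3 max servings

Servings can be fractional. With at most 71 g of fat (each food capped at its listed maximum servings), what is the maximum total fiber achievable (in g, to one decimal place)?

56.0 g

Fiber per g fat: lentils 7, edamame 1, almonds 0.25.
Take 3 servings of lentils: uses 3 g fat, +21.0 g fiber (running total 21.0 g).
Take 3 servings of edamame: uses 24 g fat, +24.0 g fiber (running total 45.0 g).
Take 2.75 servings of almonds: uses 44 g fat, +11.0 g fiber (running total 56.0 g).
Greedy by best ratio exhausts the fat allowance optimally: 56.0 g.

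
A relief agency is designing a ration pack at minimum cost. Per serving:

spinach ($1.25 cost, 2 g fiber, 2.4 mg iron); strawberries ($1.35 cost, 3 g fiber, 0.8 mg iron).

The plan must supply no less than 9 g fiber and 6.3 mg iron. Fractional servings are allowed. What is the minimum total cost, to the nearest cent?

$4.78

At the optimum either one food covers both requirements or two foods hit both targets exactly; no other combination can be cheaper.
spinach only: max(9/2, 6.3/2.4) = 4.5 servings → $5.62.
strawberries only: max(9/3, 6.3/0.8) = 7.875 servings → $10.63.
spinach + strawberries with both tight: 2.089 servings and 1.607 servings → $4.78.
The minimum over all feasible corners is $4.78.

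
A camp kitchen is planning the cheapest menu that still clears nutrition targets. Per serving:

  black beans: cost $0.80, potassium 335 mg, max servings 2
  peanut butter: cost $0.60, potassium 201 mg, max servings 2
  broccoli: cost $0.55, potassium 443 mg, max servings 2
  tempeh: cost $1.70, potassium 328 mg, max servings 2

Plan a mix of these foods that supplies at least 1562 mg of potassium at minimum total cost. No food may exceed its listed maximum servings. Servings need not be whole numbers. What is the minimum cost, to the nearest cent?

Cost per mg of potassium: broccoli $0.0012, black beans $0.0024, peanut butter $0.0030, tempeh $0.0052.
Take 2 servings of broccoli: +886.0 mg potassium for $1.10 (total $1.10, still need 676.0 mg).
Take 2 servings of black beans: +670.0 mg potassium for $1.60 (total $2.70, still need 6.0 mg).
Take 0.02985 servings of peanut butter: +6.0 mg potassium for $0.02 (total $2.72, still need 0.0 mg).
Filling from the cheapest source first is optimal under one linear minimum: $2.72.

$2.72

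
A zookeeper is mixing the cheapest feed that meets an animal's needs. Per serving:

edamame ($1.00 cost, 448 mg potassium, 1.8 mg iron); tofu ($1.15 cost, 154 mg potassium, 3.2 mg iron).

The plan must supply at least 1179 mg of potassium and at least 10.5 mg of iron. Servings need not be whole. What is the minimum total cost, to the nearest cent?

$4.43

Two binding constraints pin down two serving amounts, so the optimal mix uses at most two foods. The candidates are each food alone (scaled to the tighter of potassium/iron) and each pair with both constraints tight.
edamame only: max(1179/448, 10.5/1.8) = 5.833 servings → $5.83.
tofu only: max(1179/154, 10.5/3.2) = 7.656 servings → $8.80.
edamame + tofu with both tight: 1.864 servings and 2.233 servings → $4.43.
The minimum over all feasible corners is $4.43.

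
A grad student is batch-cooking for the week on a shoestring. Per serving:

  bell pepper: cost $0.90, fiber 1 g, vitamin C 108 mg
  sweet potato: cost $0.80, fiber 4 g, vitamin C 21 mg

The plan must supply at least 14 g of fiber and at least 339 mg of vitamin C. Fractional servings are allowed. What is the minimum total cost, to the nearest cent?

For a min-cost LP with two ≥-constraints, a basic feasible solution has at most two positive variables.
bell pepper only: max(14/1, 339/108) = 14 servings → $12.60.
sweet potato only: max(14/4, 339/21) = 16.14 servings → $12.91.
bell pepper + sweet potato with both tight: 2.584 servings and 2.854 servings → $4.61.
So the least-cost plan costs $4.61.

$4.61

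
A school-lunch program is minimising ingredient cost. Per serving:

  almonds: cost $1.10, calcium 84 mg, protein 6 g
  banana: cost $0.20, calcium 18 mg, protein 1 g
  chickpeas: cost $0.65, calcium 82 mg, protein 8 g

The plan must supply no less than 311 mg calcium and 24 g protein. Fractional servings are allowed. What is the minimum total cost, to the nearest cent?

$2.47

A basic optimal solution has at most two foods positive. Try each food alone and each pair with both targets met exactly.
almonds only: max(311/84, 24/6) = 4 servings → $4.40.
banana only: max(311/18, 24/1) = 24 servings → $4.80.
chickpeas only: max(311/82, 24/8) = 3.793 servings → $2.47.
almonds + banana with both targets exact would need a negative amount; discard.
almonds + chickpeas with both tight: 2.889 servings and 0.8333 servings → $3.72.
banana + chickpeas with both tight: 8.387 servings and 1.952 servings → $2.95.
The minimum over all feasible corners is $2.47.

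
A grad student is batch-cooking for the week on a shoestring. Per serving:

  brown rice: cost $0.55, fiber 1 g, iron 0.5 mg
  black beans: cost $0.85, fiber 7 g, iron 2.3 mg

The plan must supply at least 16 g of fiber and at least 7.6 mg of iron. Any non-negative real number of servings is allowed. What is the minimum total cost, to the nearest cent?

Check every corner: each single food scaled to meet both minima, and each pair solved so both constraints bind.
brown rice only: max(16/1, 7.6/0.5) = 16 servings → $8.80.
black beans only: max(16/7, 7.6/2.3) = 3.304 servings → $2.81.
brown rice + black beans with both tight: 13.67 servings and 0.3333 servings → $7.80.
Cheapest feasible corner: $2.81.

$2.81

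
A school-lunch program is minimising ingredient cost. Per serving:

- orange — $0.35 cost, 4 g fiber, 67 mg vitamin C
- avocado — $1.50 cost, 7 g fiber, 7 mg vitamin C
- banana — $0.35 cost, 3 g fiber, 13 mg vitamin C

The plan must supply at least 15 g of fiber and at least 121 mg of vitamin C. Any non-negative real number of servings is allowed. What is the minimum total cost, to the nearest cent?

$1.31

With two linear requirements the optimum uses one or two foods; enumerate the corners.
orange only: max(15/4, 121/67) = 3.75 servings → $1.31.
avocado only: max(15/7, 121/7) = 17.29 servings → $25.93.
banana only: max(15/3, 121/13) = 9.308 servings → $3.26.
orange + avocado with both tight: 1.683 servings and 1.181 servings → $2.36.
orange + banana with both tight: 1.128 servings and 3.497 servings → $1.62.
avocado + banana: intersection lies outside the first quadrant.
Cheapest feasible corner: $1.31.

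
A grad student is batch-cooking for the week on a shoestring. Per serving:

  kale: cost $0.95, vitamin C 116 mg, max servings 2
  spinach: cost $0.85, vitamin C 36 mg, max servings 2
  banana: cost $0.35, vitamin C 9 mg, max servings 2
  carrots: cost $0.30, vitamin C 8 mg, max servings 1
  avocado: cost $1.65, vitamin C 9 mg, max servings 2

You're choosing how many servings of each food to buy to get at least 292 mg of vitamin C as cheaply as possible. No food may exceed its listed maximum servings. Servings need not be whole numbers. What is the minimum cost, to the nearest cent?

$3.32

Cost per mg of vitamin C: kale $0.0082, spinach $0.0236, carrots $0.0375, banana $0.0389, avocado $0.1833.
Take 2 servings of kale: +232.0 mg vitamin C for $1.90 (total $1.90, still need 60.0 mg).
Take 1.667 servings of spinach: +60.0 mg vitamin C for $1.42 (total $3.32, still need 0.0 mg).
Greedy by cheapest-per-mg is optimal for a single linear constraint, so the minimum cost is $3.32.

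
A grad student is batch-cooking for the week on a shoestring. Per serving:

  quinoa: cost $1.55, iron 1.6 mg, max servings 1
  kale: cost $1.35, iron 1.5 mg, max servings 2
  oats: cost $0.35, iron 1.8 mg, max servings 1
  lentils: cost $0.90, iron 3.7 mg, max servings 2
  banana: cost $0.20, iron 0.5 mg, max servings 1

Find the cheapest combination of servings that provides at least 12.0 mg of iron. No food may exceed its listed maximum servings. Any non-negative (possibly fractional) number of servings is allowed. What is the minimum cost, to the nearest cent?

$4.42

Cost per mg of iron: oats $0.1944, lentils $0.2432, banana $0.4000, kale $0.9000, quinoa $0.9688.
Take 1 serving of oats: +1.8 mg iron for $0.35 (total $0.35, still need 10.2 mg).
Take 2 servings of lentils: +7.4 mg iron for $1.80 (total $2.15, still need 2.8 mg).
Take 1 serving of banana: +0.5 mg iron for $0.20 (total $2.35, still need 2.3 mg).
Take 1.533 servings of kale: +2.3 mg iron for $2.07 (total $4.42, still need 0.0 mg).
Greedy by cheapest-per-mg is optimal for a single linear constraint, so the minimum cost is $4.42.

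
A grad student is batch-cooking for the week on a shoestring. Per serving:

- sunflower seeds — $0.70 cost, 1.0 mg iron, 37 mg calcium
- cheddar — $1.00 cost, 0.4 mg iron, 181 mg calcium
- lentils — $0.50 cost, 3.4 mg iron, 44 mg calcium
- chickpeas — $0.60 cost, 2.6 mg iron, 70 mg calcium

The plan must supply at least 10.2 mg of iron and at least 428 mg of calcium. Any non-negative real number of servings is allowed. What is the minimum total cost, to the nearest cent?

The cheapest plan sits at a corner of the feasible region — with two constraints it uses at most two foods.
sunflower seeds only: max(10.2/1.0, 428/37) = 11.57 servings → $8.10.
cheddar only: max(10.2/0.4, 428/181) = 25.5 servings → $25.50.
lentils only: max(10.2/3.4, 428/44) = 9.727 servings → $4.86.
chickpeas only: max(10.2/2.6, 428/70) = 6.114 servings → $3.67.
sunflower seeds + cheddar with both tight: 10.08 servings and 0.3045 servings → $7.36.
sunflower seeds + lentils: intersection lies outside the first quadrant.
sunflower seeds + chickpeas: the both-tight solution has a negative serving — not a feasible corner.
cheddar + lentils with both tight: 1.684 servings and 2.802 servings → $3.08.
cheddar + chickpeas with both tight: 0.901 servings and 3.784 servings → $3.17.
lentils + chickpeas: intersection lies outside the first quadrant.
So the least-cost plan costs $3.08.

$3.08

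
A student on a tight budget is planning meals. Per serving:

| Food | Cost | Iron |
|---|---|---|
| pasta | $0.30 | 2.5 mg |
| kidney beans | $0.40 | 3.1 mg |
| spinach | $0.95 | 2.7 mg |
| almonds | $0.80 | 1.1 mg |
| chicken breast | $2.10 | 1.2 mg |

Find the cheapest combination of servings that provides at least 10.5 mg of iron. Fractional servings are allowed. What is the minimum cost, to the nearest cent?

$1.26

Cost per mg of iron: pasta $0.1200, kidney beans $0.1290, spinach $0.3519, almonds $0.7273, chicken breast $1.7500.
With no serving limits, use only pasta: 10.5 mg / 2.5 mg = 4.2 servings × $0.30 = $1.26.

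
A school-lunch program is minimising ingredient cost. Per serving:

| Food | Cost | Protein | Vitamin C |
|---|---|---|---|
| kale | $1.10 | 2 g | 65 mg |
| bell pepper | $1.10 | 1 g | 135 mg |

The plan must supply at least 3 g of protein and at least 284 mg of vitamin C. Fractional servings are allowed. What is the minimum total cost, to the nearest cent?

$2.65

An LP optimum is at a vertex; with two nutrient constraints at most two foods are used. Check each candidate.
kale only: max(3/2, 284/65) = 4.369 servings → $4.81.
bell pepper only: max(3/1, 284/135) = 3 servings → $3.30.
kale + bell pepper with both tight: 0.5902 servings and 1.82 servings → $2.65.
Cheapest feasible corner: $2.65.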